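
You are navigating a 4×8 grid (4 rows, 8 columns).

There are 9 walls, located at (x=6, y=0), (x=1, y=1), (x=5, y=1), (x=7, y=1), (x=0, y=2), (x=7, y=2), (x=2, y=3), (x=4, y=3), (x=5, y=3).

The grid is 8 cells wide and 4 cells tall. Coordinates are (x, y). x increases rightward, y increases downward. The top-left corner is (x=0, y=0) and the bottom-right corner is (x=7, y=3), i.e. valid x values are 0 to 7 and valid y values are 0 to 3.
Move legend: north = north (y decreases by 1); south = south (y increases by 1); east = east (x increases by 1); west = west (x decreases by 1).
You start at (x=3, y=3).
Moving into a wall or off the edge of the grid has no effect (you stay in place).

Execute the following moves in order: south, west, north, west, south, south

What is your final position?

Start: (x=3, y=3)
  south (south): blocked, stay at (x=3, y=3)
  west (west): blocked, stay at (x=3, y=3)
  north (north): (x=3, y=3) -> (x=3, y=2)
  west (west): (x=3, y=2) -> (x=2, y=2)
  south (south): blocked, stay at (x=2, y=2)
  south (south): blocked, stay at (x=2, y=2)
Final: (x=2, y=2)

Answer: Final position: (x=2, y=2)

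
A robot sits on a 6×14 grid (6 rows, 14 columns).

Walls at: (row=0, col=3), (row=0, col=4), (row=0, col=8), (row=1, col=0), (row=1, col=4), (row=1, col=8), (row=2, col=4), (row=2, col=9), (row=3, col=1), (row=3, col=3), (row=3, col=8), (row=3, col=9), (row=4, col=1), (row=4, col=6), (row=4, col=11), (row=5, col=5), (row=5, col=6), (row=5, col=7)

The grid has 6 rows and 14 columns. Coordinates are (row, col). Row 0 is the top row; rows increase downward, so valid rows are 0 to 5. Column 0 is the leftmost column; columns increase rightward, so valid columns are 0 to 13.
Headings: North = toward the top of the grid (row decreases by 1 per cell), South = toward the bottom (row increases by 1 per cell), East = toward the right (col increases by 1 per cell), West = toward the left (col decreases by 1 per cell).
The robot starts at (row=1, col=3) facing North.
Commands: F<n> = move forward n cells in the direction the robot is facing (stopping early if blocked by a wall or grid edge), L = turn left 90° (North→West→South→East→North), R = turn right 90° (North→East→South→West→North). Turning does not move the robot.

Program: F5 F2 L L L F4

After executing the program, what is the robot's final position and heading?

Answer: Final position: (row=1, col=3), facing East

Derivation:
Start: (row=1, col=3), facing North
  F5: move forward 0/5 (blocked), now at (row=1, col=3)
  F2: move forward 0/2 (blocked), now at (row=1, col=3)
  L: turn left, now facing West
  L: turn left, now facing South
  L: turn left, now facing East
  F4: move forward 0/4 (blocked), now at (row=1, col=3)
Final: (row=1, col=3), facing East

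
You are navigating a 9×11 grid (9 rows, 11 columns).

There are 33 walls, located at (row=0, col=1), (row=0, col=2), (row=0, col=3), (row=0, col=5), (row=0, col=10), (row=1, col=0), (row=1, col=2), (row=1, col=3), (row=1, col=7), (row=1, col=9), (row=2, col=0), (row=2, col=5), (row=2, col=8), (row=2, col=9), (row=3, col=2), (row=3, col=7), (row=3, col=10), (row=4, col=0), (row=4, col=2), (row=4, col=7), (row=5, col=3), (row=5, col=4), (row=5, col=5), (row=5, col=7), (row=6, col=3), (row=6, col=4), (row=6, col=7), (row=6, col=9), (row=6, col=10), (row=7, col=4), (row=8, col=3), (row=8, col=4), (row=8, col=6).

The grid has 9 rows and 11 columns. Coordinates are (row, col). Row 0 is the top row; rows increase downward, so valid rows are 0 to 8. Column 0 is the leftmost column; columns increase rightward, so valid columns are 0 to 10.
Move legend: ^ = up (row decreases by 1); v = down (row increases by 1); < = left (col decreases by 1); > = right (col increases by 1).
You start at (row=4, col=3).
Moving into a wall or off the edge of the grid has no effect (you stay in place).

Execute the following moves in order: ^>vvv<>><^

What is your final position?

Start: (row=4, col=3)
  ^ (up): (row=4, col=3) -> (row=3, col=3)
  > (right): (row=3, col=3) -> (row=3, col=4)
  v (down): (row=3, col=4) -> (row=4, col=4)
  v (down): blocked, stay at (row=4, col=4)
  v (down): blocked, stay at (row=4, col=4)
  < (left): (row=4, col=4) -> (row=4, col=3)
  > (right): (row=4, col=3) -> (row=4, col=4)
  > (right): (row=4, col=4) -> (row=4, col=5)
  < (left): (row=4, col=5) -> (row=4, col=4)
  ^ (up): (row=4, col=4) -> (row=3, col=4)
Final: (row=3, col=4)

Answer: Final position: (row=3, col=4)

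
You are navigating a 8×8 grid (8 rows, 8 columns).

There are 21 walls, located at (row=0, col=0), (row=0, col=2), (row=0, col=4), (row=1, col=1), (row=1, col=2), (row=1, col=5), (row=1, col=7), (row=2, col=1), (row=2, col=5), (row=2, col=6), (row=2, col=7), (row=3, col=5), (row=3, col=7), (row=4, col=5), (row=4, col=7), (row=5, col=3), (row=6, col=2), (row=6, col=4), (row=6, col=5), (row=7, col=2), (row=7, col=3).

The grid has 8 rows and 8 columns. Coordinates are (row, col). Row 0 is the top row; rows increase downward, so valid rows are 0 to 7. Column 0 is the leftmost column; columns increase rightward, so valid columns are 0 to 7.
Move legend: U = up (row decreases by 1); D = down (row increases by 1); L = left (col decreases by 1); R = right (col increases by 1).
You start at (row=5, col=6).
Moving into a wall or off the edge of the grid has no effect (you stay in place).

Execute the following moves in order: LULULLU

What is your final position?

Start: (row=5, col=6)
  L (left): (row=5, col=6) -> (row=5, col=5)
  U (up): blocked, stay at (row=5, col=5)
  L (left): (row=5, col=5) -> (row=5, col=4)
  U (up): (row=5, col=4) -> (row=4, col=4)
  L (left): (row=4, col=4) -> (row=4, col=3)
  L (left): (row=4, col=3) -> (row=4, col=2)
  U (up): (row=4, col=2) -> (row=3, col=2)
Final: (row=3, col=2)

Answer: Final position: (row=3, col=2)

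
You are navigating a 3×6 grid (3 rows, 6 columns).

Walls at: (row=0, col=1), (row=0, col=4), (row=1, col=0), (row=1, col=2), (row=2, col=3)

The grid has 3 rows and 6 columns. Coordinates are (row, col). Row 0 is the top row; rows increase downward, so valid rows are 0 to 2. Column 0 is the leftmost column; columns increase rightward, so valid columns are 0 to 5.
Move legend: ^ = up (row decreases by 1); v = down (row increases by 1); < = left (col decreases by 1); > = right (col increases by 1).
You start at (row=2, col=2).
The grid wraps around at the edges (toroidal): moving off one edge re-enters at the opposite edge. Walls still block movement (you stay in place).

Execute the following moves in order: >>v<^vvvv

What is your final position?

Answer: Final position: (row=0, col=2)

Derivation:
Start: (row=2, col=2)
  > (right): blocked, stay at (row=2, col=2)
  > (right): blocked, stay at (row=2, col=2)
  v (down): (row=2, col=2) -> (row=0, col=2)
  < (left): blocked, stay at (row=0, col=2)
  ^ (up): (row=0, col=2) -> (row=2, col=2)
  v (down): (row=2, col=2) -> (row=0, col=2)
  [×3]v (down): blocked, stay at (row=0, col=2)
Final: (row=0, col=2)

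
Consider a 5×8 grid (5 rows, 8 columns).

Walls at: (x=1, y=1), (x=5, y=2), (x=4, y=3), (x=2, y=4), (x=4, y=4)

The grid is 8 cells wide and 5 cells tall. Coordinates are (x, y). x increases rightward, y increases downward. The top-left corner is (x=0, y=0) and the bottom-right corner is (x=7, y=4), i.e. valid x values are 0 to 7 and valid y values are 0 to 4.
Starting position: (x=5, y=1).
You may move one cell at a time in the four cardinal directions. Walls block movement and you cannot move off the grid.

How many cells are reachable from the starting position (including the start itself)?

Answer: Reachable cells: 35

Derivation:
BFS flood-fill from (x=5, y=1):
  Distance 0: (x=5, y=1)
  Distance 1: (x=5, y=0), (x=4, y=1), (x=6, y=1)
  Distance 2: (x=4, y=0), (x=6, y=0), (x=3, y=1), (x=7, y=1), (x=4, y=2), (x=6, y=2)
  Distance 3: (x=3, y=0), (x=7, y=0), (x=2, y=1), (x=3, y=2), (x=7, y=2), (x=6, y=3)
  Distance 4: (x=2, y=0), (x=2, y=2), (x=3, y=3), (x=5, y=3), (x=7, y=3), (x=6, y=4)
  Distance 5: (x=1, y=0), (x=1, y=2), (x=2, y=3), (x=3, y=4), (x=5, y=4), (x=7, y=4)
  Distance 6: (x=0, y=0), (x=0, y=2), (x=1, y=3)
  Distance 7: (x=0, y=1), (x=0, y=3), (x=1, y=4)
  Distance 8: (x=0, y=4)
Total reachable: 35 (grid has 35 open cells total)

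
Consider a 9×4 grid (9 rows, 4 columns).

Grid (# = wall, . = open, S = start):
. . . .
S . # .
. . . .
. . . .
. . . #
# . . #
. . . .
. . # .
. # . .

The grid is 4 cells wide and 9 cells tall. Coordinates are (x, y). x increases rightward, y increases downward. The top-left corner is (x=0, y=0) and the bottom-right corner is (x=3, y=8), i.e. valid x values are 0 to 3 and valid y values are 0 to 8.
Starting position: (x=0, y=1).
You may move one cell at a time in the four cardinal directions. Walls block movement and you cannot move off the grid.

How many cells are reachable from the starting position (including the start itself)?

BFS flood-fill from (x=0, y=1):
  Distance 0: (x=0, y=1)
  Distance 1: (x=0, y=0), (x=1, y=1), (x=0, y=2)
  Distance 2: (x=1, y=0), (x=1, y=2), (x=0, y=3)
  Distance 3: (x=2, y=0), (x=2, y=2), (x=1, y=3), (x=0, y=4)
  Distance 4: (x=3, y=0), (x=3, y=2), (x=2, y=3), (x=1, y=4)
  Distance 5: (x=3, y=1), (x=3, y=3), (x=2, y=4), (x=1, y=5)
  Distance 6: (x=2, y=5), (x=1, y=6)
  Distance 7: (x=0, y=6), (x=2, y=6), (x=1, y=7)
  Distance 8: (x=3, y=6), (x=0, y=7)
  Distance 9: (x=3, y=7), (x=0, y=8)
  Distance 10: (x=3, y=8)
  Distance 11: (x=2, y=8)
Total reachable: 30 (grid has 30 open cells total)

Answer: Reachable cells: 30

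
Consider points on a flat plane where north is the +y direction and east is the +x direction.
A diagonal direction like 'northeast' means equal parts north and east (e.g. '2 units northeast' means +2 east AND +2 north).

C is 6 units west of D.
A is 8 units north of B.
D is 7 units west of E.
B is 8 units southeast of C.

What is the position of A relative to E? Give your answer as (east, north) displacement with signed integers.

Place E at the origin (east=0, north=0).
  D is 7 units west of E: delta (east=-7, north=+0); D at (east=-7, north=0).
  C is 6 units west of D: delta (east=-6, north=+0); C at (east=-13, north=0).
  B is 8 units southeast of C: delta (east=+8, north=-8); B at (east=-5, north=-8).
  A is 8 units north of B: delta (east=+0, north=+8); A at (east=-5, north=0).
Therefore A relative to E: (east=-5, north=0).

Answer: A is at (east=-5, north=0) relative to E.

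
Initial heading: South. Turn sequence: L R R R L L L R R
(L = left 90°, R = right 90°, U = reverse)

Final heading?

Answer: Final heading: West

Derivation:
Start: South
  L (left (90° counter-clockwise)) -> East
  R (right (90° clockwise)) -> South
  R (right (90° clockwise)) -> West
  R (right (90° clockwise)) -> North
  L (left (90° counter-clockwise)) -> West
  L (left (90° counter-clockwise)) -> South
  L (left (90° counter-clockwise)) -> East
  R (right (90° clockwise)) -> South
  R (right (90° clockwise)) -> West
Final: West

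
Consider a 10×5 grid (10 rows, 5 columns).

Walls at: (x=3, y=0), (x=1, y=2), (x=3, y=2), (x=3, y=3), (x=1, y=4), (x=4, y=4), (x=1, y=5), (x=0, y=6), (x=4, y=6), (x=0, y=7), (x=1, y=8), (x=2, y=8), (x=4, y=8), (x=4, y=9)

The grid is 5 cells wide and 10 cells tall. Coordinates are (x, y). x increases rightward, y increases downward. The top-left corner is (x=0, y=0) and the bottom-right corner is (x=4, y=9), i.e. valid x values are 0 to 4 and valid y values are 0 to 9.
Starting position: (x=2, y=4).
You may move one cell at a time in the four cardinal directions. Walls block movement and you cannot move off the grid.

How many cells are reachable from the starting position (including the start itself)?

Answer: Reachable cells: 36

Derivation:
BFS flood-fill from (x=2, y=4):
  Distance 0: (x=2, y=4)
  Distance 1: (x=2, y=3), (x=3, y=4), (x=2, y=5)
  Distance 2: (x=2, y=2), (x=1, y=3), (x=3, y=5), (x=2, y=6)
  Distance 3: (x=2, y=1), (x=0, y=3), (x=4, y=5), (x=1, y=6), (x=3, y=6), (x=2, y=7)
  Distance 4: (x=2, y=0), (x=1, y=1), (x=3, y=1), (x=0, y=2), (x=0, y=4), (x=1, y=7), (x=3, y=7)
  Distance 5: (x=1, y=0), (x=0, y=1), (x=4, y=1), (x=0, y=5), (x=4, y=7), (x=3, y=8)
  Distance 6: (x=0, y=0), (x=4, y=0), (x=4, y=2), (x=3, y=9)
  Distance 7: (x=4, y=3), (x=2, y=9)
  Distance 8: (x=1, y=9)
  Distance 9: (x=0, y=9)
  Distance 10: (x=0, y=8)
Total reachable: 36 (grid has 36 open cells total)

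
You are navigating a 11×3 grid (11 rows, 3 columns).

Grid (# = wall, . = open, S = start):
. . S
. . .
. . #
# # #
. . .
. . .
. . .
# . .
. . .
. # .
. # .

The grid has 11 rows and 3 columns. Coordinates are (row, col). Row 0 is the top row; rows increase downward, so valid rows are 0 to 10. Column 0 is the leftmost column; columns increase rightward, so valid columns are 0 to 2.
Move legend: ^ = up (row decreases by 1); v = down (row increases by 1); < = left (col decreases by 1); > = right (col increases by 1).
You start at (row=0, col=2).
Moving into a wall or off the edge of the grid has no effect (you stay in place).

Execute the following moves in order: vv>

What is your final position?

Start: (row=0, col=2)
  v (down): (row=0, col=2) -> (row=1, col=2)
  v (down): blocked, stay at (row=1, col=2)
  > (right): blocked, stay at (row=1, col=2)
Final: (row=1, col=2)

Answer: Final position: (row=1, col=2)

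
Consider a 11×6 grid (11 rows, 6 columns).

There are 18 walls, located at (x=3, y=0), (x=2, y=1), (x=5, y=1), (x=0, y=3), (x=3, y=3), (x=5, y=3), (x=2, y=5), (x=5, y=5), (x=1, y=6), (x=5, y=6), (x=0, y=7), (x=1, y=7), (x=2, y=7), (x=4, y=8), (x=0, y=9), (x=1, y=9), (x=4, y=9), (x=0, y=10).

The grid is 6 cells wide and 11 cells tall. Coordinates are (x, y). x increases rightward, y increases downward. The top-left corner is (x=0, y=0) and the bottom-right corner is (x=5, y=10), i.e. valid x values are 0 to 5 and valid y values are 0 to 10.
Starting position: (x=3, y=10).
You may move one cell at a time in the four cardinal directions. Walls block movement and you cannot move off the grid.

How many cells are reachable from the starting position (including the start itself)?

BFS flood-fill from (x=3, y=10):
  Distance 0: (x=3, y=10)
  Distance 1: (x=3, y=9), (x=2, y=10), (x=4, y=10)
  Distance 2: (x=3, y=8), (x=2, y=9), (x=1, y=10), (x=5, y=10)
  Distance 3: (x=3, y=7), (x=2, y=8), (x=5, y=9)
  Distance 4: (x=3, y=6), (x=4, y=7), (x=1, y=8), (x=5, y=8)
  Distance 5: (x=3, y=5), (x=2, y=6), (x=4, y=6), (x=5, y=7), (x=0, y=8)
  Distance 6: (x=3, y=4), (x=4, y=5)
  Distance 7: (x=2, y=4), (x=4, y=4)
  Distance 8: (x=2, y=3), (x=4, y=3), (x=1, y=4), (x=5, y=4)
  Distance 9: (x=2, y=2), (x=4, y=2), (x=1, y=3), (x=0, y=4), (x=1, y=5)
  Distance 10: (x=4, y=1), (x=1, y=2), (x=3, y=2), (x=5, y=2), (x=0, y=5)
  Distance 11: (x=4, y=0), (x=1, y=1), (x=3, y=1), (x=0, y=2), (x=0, y=6)
  Distance 12: (x=1, y=0), (x=5, y=0), (x=0, y=1)
  Distance 13: (x=0, y=0), (x=2, y=0)
Total reachable: 48 (grid has 48 open cells total)

Answer: Reachable cells: 48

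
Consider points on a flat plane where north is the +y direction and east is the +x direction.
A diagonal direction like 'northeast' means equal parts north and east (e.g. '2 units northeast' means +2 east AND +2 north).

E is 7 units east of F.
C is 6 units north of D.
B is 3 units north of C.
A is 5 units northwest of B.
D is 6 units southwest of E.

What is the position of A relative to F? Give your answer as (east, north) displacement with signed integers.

Place F at the origin (east=0, north=0).
  E is 7 units east of F: delta (east=+7, north=+0); E at (east=7, north=0).
  D is 6 units southwest of E: delta (east=-6, north=-6); D at (east=1, north=-6).
  C is 6 units north of D: delta (east=+0, north=+6); C at (east=1, north=0).
  B is 3 units north of C: delta (east=+0, north=+3); B at (east=1, north=3).
  A is 5 units northwest of B: delta (east=-5, north=+5); A at (east=-4, north=8).
Therefore A relative to F: (east=-4, north=8).

Answer: A is at (east=-4, north=8) relative to F.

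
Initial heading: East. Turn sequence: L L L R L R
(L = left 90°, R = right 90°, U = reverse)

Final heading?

Start: East
  L (left (90° counter-clockwise)) -> North
  L (left (90° counter-clockwise)) -> West
  L (left (90° counter-clockwise)) -> South
  R (right (90° clockwise)) -> West
  L (left (90° counter-clockwise)) -> South
  R (right (90° clockwise)) -> West
Final: West

Answer: Final heading: West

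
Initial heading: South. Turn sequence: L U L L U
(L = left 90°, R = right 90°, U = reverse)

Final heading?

Start: South
  L (left (90° counter-clockwise)) -> East
  U (U-turn (180°)) -> West
  L (left (90° counter-clockwise)) -> South
  L (left (90° counter-clockwise)) -> East
  U (U-turn (180°)) -> West
Final: West

Answer: Final heading: West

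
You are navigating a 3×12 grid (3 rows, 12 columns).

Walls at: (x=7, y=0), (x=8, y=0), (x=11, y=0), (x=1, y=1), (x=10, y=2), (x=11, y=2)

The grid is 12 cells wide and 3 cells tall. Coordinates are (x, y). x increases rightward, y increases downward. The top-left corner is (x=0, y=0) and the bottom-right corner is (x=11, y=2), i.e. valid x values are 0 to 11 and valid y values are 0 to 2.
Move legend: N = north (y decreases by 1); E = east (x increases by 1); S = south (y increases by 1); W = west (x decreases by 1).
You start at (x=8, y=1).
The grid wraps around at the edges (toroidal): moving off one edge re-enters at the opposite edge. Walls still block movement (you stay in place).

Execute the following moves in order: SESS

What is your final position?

Start: (x=8, y=1)
  S (south): (x=8, y=1) -> (x=8, y=2)
  E (east): (x=8, y=2) -> (x=9, y=2)
  S (south): (x=9, y=2) -> (x=9, y=0)
  S (south): (x=9, y=0) -> (x=9, y=1)
Final: (x=9, y=1)

Answer: Final position: (x=9, y=1)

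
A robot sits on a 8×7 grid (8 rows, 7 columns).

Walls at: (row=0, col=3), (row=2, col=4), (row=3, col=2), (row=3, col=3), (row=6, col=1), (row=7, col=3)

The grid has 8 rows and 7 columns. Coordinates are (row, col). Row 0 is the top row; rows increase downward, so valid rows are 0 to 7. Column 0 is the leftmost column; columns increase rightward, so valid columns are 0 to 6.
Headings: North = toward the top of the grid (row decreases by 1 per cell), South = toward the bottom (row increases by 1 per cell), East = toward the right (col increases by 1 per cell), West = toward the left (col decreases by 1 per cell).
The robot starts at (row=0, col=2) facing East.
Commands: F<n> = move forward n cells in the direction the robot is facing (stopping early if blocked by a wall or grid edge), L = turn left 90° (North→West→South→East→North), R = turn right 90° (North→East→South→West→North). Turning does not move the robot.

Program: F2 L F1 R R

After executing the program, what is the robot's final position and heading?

Answer: Final position: (row=0, col=2), facing South

Derivation:
Start: (row=0, col=2), facing East
  F2: move forward 0/2 (blocked), now at (row=0, col=2)
  L: turn left, now facing North
  F1: move forward 0/1 (blocked), now at (row=0, col=2)
  R: turn right, now facing East
  R: turn right, now facing South
Final: (row=0, col=2), facing South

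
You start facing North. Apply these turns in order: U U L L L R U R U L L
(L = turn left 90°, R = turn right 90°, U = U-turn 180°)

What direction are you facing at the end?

Start: North
  U (U-turn (180°)) -> South
  U (U-turn (180°)) -> North
  L (left (90° counter-clockwise)) -> West
  L (left (90° counter-clockwise)) -> South
  L (left (90° counter-clockwise)) -> East
  R (right (90° clockwise)) -> South
  U (U-turn (180°)) -> North
  R (right (90° clockwise)) -> East
  U (U-turn (180°)) -> West
  L (left (90° counter-clockwise)) -> South
  L (left (90° counter-clockwise)) -> East
Final: East

Answer: Final heading: East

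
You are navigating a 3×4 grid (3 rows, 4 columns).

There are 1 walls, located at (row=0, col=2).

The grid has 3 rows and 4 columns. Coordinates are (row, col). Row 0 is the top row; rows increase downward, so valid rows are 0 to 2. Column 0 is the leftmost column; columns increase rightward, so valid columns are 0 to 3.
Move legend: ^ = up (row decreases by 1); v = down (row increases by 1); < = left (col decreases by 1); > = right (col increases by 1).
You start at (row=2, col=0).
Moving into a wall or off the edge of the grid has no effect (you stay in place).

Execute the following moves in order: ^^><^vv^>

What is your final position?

Answer: Final position: (row=1, col=1)

Derivation:
Start: (row=2, col=0)
  ^ (up): (row=2, col=0) -> (row=1, col=0)
  ^ (up): (row=1, col=0) -> (row=0, col=0)
  > (right): (row=0, col=0) -> (row=0, col=1)
  < (left): (row=0, col=1) -> (row=0, col=0)
  ^ (up): blocked, stay at (row=0, col=0)
  v (down): (row=0, col=0) -> (row=1, col=0)
  v (down): (row=1, col=0) -> (row=2, col=0)
  ^ (up): (row=2, col=0) -> (row=1, col=0)
  > (right): (row=1, col=0) -> (row=1, col=1)
Final: (row=1, col=1)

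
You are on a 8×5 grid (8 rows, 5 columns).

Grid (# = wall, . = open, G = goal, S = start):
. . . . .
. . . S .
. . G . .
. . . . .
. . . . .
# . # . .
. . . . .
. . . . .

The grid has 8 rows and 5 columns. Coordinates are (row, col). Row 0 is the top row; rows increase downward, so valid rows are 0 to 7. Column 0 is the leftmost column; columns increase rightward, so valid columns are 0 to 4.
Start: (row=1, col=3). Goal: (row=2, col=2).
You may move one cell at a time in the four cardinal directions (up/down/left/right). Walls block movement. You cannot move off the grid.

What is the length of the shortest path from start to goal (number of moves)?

BFS from (row=1, col=3) until reaching (row=2, col=2):
  Distance 0: (row=1, col=3)
  Distance 1: (row=0, col=3), (row=1, col=2), (row=1, col=4), (row=2, col=3)
  Distance 2: (row=0, col=2), (row=0, col=4), (row=1, col=1), (row=2, col=2), (row=2, col=4), (row=3, col=3)  <- goal reached here
One shortest path (2 moves): (row=1, col=3) -> (row=1, col=2) -> (row=2, col=2)

Answer: Shortest path length: 2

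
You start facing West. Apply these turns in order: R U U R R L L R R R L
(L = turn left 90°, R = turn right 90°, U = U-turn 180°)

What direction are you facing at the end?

Start: West
  R (right (90° clockwise)) -> North
  U (U-turn (180°)) -> South
  U (U-turn (180°)) -> North
  R (right (90° clockwise)) -> East
  R (right (90° clockwise)) -> South
  L (left (90° counter-clockwise)) -> East
  L (left (90° counter-clockwise)) -> North
  R (right (90° clockwise)) -> East
  R (right (90° clockwise)) -> South
  R (right (90° clockwise)) -> West
  L (left (90° counter-clockwise)) -> South
Final: South

Answer: Final heading: South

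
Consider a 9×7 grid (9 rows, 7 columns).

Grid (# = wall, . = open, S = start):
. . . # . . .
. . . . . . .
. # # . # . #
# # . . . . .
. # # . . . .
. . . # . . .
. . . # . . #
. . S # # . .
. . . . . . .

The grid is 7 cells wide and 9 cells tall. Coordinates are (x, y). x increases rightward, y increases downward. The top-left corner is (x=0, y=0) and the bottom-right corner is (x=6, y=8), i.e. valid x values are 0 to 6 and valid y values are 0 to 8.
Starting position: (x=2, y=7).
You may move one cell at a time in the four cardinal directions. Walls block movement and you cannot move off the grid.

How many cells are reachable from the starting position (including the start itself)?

Answer: Reachable cells: 49

Derivation:
BFS flood-fill from (x=2, y=7):
  Distance 0: (x=2, y=7)
  Distance 1: (x=2, y=6), (x=1, y=7), (x=2, y=8)
  Distance 2: (x=2, y=5), (x=1, y=6), (x=0, y=7), (x=1, y=8), (x=3, y=8)
  Distance 3: (x=1, y=5), (x=0, y=6), (x=0, y=8), (x=4, y=8)
  Distance 4: (x=0, y=5), (x=5, y=8)
  Distance 5: (x=0, y=4), (x=5, y=7), (x=6, y=8)
  Distance 6: (x=5, y=6), (x=6, y=7)
  Distance 7: (x=5, y=5), (x=4, y=6)
  Distance 8: (x=5, y=4), (x=4, y=5), (x=6, y=5)
  Distance 9: (x=5, y=3), (x=4, y=4), (x=6, y=4)
  Distance 10: (x=5, y=2), (x=4, y=3), (x=6, y=3), (x=3, y=4)
  Distance 11: (x=5, y=1), (x=3, y=3)
  Distance 12: (x=5, y=0), (x=4, y=1), (x=6, y=1), (x=3, y=2), (x=2, y=3)
  Distance 13: (x=4, y=0), (x=6, y=0), (x=3, y=1)
  Distance 14: (x=2, y=1)
  Distance 15: (x=2, y=0), (x=1, y=1)
  Distance 16: (x=1, y=0), (x=0, y=1)
  Distance 17: (x=0, y=0), (x=0, y=2)
Total reachable: 49 (grid has 49 open cells total)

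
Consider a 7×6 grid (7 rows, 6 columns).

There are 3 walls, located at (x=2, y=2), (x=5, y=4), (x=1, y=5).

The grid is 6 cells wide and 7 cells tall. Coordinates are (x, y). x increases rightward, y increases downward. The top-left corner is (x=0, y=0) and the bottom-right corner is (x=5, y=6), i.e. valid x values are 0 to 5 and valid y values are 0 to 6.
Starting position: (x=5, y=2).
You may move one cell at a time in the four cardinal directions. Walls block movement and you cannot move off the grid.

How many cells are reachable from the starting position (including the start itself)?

Answer: Reachable cells: 39

Derivation:
BFS flood-fill from (x=5, y=2):
  Distance 0: (x=5, y=2)
  Distance 1: (x=5, y=1), (x=4, y=2), (x=5, y=3)
  Distance 2: (x=5, y=0), (x=4, y=1), (x=3, y=2), (x=4, y=3)
  Distance 3: (x=4, y=0), (x=3, y=1), (x=3, y=3), (x=4, y=4)
  Distance 4: (x=3, y=0), (x=2, y=1), (x=2, y=3), (x=3, y=4), (x=4, y=5)
  Distance 5: (x=2, y=0), (x=1, y=1), (x=1, y=3), (x=2, y=4), (x=3, y=5), (x=5, y=5), (x=4, y=6)
  Distance 6: (x=1, y=0), (x=0, y=1), (x=1, y=2), (x=0, y=3), (x=1, y=4), (x=2, y=5), (x=3, y=6), (x=5, y=6)
  Distance 7: (x=0, y=0), (x=0, y=2), (x=0, y=4), (x=2, y=6)
  Distance 8: (x=0, y=5), (x=1, y=6)
  Distance 9: (x=0, y=6)
Total reachable: 39 (grid has 39 open cells total)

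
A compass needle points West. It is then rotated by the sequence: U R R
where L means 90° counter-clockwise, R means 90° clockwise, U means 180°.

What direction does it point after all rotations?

Start: West
  U (U-turn (180°)) -> East
  R (right (90° clockwise)) -> South
  R (right (90° clockwise)) -> West
Final: West

Answer: Final heading: West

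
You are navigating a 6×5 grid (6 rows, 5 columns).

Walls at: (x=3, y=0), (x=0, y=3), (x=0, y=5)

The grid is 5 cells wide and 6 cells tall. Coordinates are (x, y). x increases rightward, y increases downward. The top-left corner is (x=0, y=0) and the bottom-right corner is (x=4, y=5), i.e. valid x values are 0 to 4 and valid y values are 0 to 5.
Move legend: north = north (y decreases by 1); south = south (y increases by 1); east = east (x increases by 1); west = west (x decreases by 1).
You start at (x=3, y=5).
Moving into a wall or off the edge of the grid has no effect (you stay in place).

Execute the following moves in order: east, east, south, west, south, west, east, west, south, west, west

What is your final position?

Start: (x=3, y=5)
  east (east): (x=3, y=5) -> (x=4, y=5)
  east (east): blocked, stay at (x=4, y=5)
  south (south): blocked, stay at (x=4, y=5)
  west (west): (x=4, y=5) -> (x=3, y=5)
  south (south): blocked, stay at (x=3, y=5)
  west (west): (x=3, y=5) -> (x=2, y=5)
  east (east): (x=2, y=5) -> (x=3, y=5)
  west (west): (x=3, y=5) -> (x=2, y=5)
  south (south): blocked, stay at (x=2, y=5)
  west (west): (x=2, y=5) -> (x=1, y=5)
  west (west): blocked, stay at (x=1, y=5)
Final: (x=1, y=5)

Answer: Final position: (x=1, y=5)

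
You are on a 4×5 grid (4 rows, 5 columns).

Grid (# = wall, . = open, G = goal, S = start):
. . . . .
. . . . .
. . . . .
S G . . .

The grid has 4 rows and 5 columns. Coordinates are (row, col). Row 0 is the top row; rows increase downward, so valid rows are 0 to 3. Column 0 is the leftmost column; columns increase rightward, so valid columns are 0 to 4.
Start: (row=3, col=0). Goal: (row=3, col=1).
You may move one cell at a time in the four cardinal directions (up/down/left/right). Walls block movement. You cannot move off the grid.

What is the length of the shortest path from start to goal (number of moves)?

Answer: Shortest path length: 1

Derivation:
BFS from (row=3, col=0) until reaching (row=3, col=1):
  Distance 0: (row=3, col=0)
  Distance 1: (row=2, col=0), (row=3, col=1)  <- goal reached here
One shortest path (1 moves): (row=3, col=0) -> (row=3, col=1)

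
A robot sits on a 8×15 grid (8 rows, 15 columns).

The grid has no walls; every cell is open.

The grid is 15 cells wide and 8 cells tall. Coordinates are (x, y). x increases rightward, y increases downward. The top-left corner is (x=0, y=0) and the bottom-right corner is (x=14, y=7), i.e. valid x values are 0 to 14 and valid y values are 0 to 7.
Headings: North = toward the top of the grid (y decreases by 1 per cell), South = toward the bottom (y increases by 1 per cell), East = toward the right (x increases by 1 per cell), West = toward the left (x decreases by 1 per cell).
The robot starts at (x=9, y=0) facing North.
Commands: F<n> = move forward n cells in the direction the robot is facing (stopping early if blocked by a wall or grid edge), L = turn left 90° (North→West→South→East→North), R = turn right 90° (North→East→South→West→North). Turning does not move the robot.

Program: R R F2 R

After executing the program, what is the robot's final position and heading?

Start: (x=9, y=0), facing North
  R: turn right, now facing East
  R: turn right, now facing South
  F2: move forward 2, now at (x=9, y=2)
  R: turn right, now facing West
Final: (x=9, y=2), facing West

Answer: Final position: (x=9, y=2), facing West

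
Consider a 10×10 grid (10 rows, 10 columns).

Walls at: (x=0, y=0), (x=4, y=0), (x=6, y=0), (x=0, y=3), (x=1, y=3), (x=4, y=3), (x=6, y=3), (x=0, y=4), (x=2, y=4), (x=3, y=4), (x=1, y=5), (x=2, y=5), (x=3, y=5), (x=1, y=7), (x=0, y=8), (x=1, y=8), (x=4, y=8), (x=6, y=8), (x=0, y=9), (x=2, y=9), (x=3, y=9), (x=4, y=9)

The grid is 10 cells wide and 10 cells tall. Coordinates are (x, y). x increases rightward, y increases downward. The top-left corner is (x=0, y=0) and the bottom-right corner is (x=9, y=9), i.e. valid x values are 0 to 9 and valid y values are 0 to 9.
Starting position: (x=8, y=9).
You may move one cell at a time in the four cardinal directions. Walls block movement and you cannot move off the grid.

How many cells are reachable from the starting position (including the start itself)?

BFS flood-fill from (x=8, y=9):
  Distance 0: (x=8, y=9)
  Distance 1: (x=8, y=8), (x=7, y=9), (x=9, y=9)
  Distance 2: (x=8, y=7), (x=7, y=8), (x=9, y=8), (x=6, y=9)
  Distance 3: (x=8, y=6), (x=7, y=7), (x=9, y=7), (x=5, y=9)
  Distance 4: (x=8, y=5), (x=7, y=6), (x=9, y=6), (x=6, y=7), (x=5, y=8)
  Distance 5: (x=8, y=4), (x=7, y=5), (x=9, y=5), (x=6, y=6), (x=5, y=7)
  Distance 6: (x=8, y=3), (x=7, y=4), (x=9, y=4), (x=6, y=5), (x=5, y=6), (x=4, y=7)
  Distance 7: (x=8, y=2), (x=7, y=3), (x=9, y=3), (x=6, y=4), (x=5, y=5), (x=4, y=6), (x=3, y=7)
  Distance 8: (x=8, y=1), (x=7, y=2), (x=9, y=2), (x=5, y=4), (x=4, y=5), (x=3, y=6), (x=2, y=7), (x=3, y=8)
  Distance 9: (x=8, y=0), (x=7, y=1), (x=9, y=1), (x=6, y=2), (x=5, y=3), (x=4, y=4), (x=2, y=6), (x=2, y=8)
  Distance 10: (x=7, y=0), (x=9, y=0), (x=6, y=1), (x=5, y=2), (x=1, y=6)
  Distance 11: (x=5, y=1), (x=4, y=2), (x=0, y=6)
  Distance 12: (x=5, y=0), (x=4, y=1), (x=3, y=2), (x=0, y=5), (x=0, y=7)
  Distance 13: (x=3, y=1), (x=2, y=2), (x=3, y=3)
  Distance 14: (x=3, y=0), (x=2, y=1), (x=1, y=2), (x=2, y=3)
  Distance 15: (x=2, y=0), (x=1, y=1), (x=0, y=2)
  Distance 16: (x=1, y=0), (x=0, y=1)
Total reachable: 76 (grid has 78 open cells total)

Answer: Reachable cells: 76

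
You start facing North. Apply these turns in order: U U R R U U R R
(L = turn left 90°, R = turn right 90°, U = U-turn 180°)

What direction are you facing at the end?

Start: North
  U (U-turn (180°)) -> South
  U (U-turn (180°)) -> North
  R (right (90° clockwise)) -> East
  R (right (90° clockwise)) -> South
  U (U-turn (180°)) -> North
  U (U-turn (180°)) -> South
  R (right (90° clockwise)) -> West
  R (right (90° clockwise)) -> North
Final: North

Answer: Final heading: North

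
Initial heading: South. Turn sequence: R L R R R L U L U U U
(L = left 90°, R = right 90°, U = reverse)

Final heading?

Answer: Final heading: West

Derivation:
Start: South
  R (right (90° clockwise)) -> West
  L (left (90° counter-clockwise)) -> South
  R (right (90° clockwise)) -> West
  R (right (90° clockwise)) -> North
  R (right (90° clockwise)) -> East
  L (left (90° counter-clockwise)) -> North
  U (U-turn (180°)) -> South
  L (left (90° counter-clockwise)) -> East
  U (U-turn (180°)) -> West
  U (U-turn (180°)) -> East
  U (U-turn (180°)) -> West
Final: West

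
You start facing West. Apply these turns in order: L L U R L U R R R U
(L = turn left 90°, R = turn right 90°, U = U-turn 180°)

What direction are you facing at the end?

Answer: Final heading: South

Derivation:
Start: West
  L (left (90° counter-clockwise)) -> South
  L (left (90° counter-clockwise)) -> East
  U (U-turn (180°)) -> West
  R (right (90° clockwise)) -> North
  L (left (90° counter-clockwise)) -> West
  U (U-turn (180°)) -> East
  R (right (90° clockwise)) -> South
  R (right (90° clockwise)) -> West
  R (right (90° clockwise)) -> North
  U (U-turn (180°)) -> South
Final: South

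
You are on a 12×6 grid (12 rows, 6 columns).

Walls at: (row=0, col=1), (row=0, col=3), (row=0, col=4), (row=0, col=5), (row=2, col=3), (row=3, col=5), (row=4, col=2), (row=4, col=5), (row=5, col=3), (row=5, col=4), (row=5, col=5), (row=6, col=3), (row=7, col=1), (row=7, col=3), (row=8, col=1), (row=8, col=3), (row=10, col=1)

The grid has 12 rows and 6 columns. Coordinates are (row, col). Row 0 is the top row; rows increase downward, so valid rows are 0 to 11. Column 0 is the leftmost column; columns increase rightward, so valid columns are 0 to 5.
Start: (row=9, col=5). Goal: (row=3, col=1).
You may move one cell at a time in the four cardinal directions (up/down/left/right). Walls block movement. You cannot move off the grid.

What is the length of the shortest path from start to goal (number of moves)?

Answer: Shortest path length: 10

Derivation:
BFS from (row=9, col=5) until reaching (row=3, col=1):
  Distance 0: (row=9, col=5)
  Distance 1: (row=8, col=5), (row=9, col=4), (row=10, col=5)
  Distance 2: (row=7, col=5), (row=8, col=4), (row=9, col=3), (row=10, col=4), (row=11, col=5)
  Distance 3: (row=6, col=5), (row=7, col=4), (row=9, col=2), (row=10, col=3), (row=11, col=4)
  Distance 4: (row=6, col=4), (row=8, col=2), (row=9, col=1), (row=10, col=2), (row=11, col=3)
  Distance 5: (row=7, col=2), (row=9, col=0), (row=11, col=2)
  Distance 6: (row=6, col=2), (row=8, col=0), (row=10, col=0), (row=11, col=1)
  Distance 7: (row=5, col=2), (row=6, col=1), (row=7, col=0), (row=11, col=0)
  Distance 8: (row=5, col=1), (row=6, col=0)
  Distance 9: (row=4, col=1), (row=5, col=0)
  Distance 10: (row=3, col=1), (row=4, col=0)  <- goal reached here
One shortest path (10 moves): (row=9, col=5) -> (row=9, col=4) -> (row=9, col=3) -> (row=9, col=2) -> (row=8, col=2) -> (row=7, col=2) -> (row=6, col=2) -> (row=6, col=1) -> (row=5, col=1) -> (row=4, col=1) -> (row=3, col=1)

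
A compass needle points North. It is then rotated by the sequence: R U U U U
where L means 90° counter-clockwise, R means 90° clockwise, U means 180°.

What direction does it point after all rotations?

Answer: Final heading: East

Derivation:
Start: North
  R (right (90° clockwise)) -> East
  U (U-turn (180°)) -> West
  U (U-turn (180°)) -> East
  U (U-turn (180°)) -> West
  U (U-turn (180°)) -> East
Final: East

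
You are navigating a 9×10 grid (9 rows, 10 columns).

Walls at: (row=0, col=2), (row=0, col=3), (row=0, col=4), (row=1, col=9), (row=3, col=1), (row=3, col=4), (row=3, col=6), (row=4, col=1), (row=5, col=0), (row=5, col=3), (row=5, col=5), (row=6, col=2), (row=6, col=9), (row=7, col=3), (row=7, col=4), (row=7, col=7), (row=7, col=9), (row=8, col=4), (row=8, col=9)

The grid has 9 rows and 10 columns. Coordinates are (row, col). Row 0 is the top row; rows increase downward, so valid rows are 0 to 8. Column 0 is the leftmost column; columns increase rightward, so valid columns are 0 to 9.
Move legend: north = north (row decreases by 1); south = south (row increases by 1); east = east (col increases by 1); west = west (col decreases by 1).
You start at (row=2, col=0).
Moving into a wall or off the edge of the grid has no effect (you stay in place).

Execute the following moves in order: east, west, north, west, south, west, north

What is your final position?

Answer: Final position: (row=1, col=0)

Derivation:
Start: (row=2, col=0)
  east (east): (row=2, col=0) -> (row=2, col=1)
  west (west): (row=2, col=1) -> (row=2, col=0)
  north (north): (row=2, col=0) -> (row=1, col=0)
  west (west): blocked, stay at (row=1, col=0)
  south (south): (row=1, col=0) -> (row=2, col=0)
  west (west): blocked, stay at (row=2, col=0)
  north (north): (row=2, col=0) -> (row=1, col=0)
Final: (row=1, col=0)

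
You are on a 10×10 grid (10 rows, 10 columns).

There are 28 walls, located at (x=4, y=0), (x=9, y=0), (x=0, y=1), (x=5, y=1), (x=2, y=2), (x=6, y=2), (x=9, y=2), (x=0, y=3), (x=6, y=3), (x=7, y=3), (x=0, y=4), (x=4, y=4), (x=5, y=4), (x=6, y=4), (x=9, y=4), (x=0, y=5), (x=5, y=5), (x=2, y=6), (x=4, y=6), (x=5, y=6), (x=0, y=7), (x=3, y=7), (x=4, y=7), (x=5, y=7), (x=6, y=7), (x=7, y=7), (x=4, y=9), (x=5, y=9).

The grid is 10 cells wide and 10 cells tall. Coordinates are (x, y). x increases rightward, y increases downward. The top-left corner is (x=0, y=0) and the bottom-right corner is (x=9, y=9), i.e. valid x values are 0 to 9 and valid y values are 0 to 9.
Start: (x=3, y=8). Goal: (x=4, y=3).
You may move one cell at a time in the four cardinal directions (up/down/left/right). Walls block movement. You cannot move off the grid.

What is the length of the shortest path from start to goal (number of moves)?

Answer: Shortest path length: 10

Derivation:
BFS from (x=3, y=8) until reaching (x=4, y=3):
  Distance 0: (x=3, y=8)
  Distance 1: (x=2, y=8), (x=4, y=8), (x=3, y=9)
  Distance 2: (x=2, y=7), (x=1, y=8), (x=5, y=8), (x=2, y=9)
  Distance 3: (x=1, y=7), (x=0, y=8), (x=6, y=8), (x=1, y=9)
  Distance 4: (x=1, y=6), (x=7, y=8), (x=0, y=9), (x=6, y=9)
  Distance 5: (x=1, y=5), (x=0, y=6), (x=8, y=8), (x=7, y=9)
  Distance 6: (x=1, y=4), (x=2, y=5), (x=8, y=7), (x=9, y=8), (x=8, y=9)
  Distance 7: (x=1, y=3), (x=2, y=4), (x=3, y=5), (x=8, y=6), (x=9, y=7), (x=9, y=9)
  Distance 8: (x=1, y=2), (x=2, y=3), (x=3, y=4), (x=4, y=5), (x=8, y=5), (x=3, y=6), (x=7, y=6), (x=9, y=6)
  Distance 9: (x=1, y=1), (x=0, y=2), (x=3, y=3), (x=8, y=4), (x=7, y=5), (x=9, y=5), (x=6, y=6)
  Distance 10: (x=1, y=0), (x=2, y=1), (x=3, y=2), (x=4, y=3), (x=8, y=3), (x=7, y=4), (x=6, y=5)  <- goal reached here
One shortest path (10 moves): (x=3, y=8) -> (x=2, y=8) -> (x=1, y=8) -> (x=1, y=7) -> (x=1, y=6) -> (x=1, y=5) -> (x=2, y=5) -> (x=3, y=5) -> (x=3, y=4) -> (x=3, y=3) -> (x=4, y=3)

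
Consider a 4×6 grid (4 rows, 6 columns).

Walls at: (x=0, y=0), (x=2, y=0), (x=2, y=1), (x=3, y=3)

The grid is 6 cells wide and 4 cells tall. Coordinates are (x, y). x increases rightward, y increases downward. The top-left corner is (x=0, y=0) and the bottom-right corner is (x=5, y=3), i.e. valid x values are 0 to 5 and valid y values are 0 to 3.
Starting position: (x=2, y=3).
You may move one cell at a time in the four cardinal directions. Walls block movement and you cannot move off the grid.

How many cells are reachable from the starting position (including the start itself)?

Answer: Reachable cells: 20

Derivation:
BFS flood-fill from (x=2, y=3):
  Distance 0: (x=2, y=3)
  Distance 1: (x=2, y=2), (x=1, y=3)
  Distance 2: (x=1, y=2), (x=3, y=2), (x=0, y=3)
  Distance 3: (x=1, y=1), (x=3, y=1), (x=0, y=2), (x=4, y=2)
  Distance 4: (x=1, y=0), (x=3, y=0), (x=0, y=1), (x=4, y=1), (x=5, y=2), (x=4, y=3)
  Distance 5: (x=4, y=0), (x=5, y=1), (x=5, y=3)
  Distance 6: (x=5, y=0)
Total reachable: 20 (grid has 20 open cells total)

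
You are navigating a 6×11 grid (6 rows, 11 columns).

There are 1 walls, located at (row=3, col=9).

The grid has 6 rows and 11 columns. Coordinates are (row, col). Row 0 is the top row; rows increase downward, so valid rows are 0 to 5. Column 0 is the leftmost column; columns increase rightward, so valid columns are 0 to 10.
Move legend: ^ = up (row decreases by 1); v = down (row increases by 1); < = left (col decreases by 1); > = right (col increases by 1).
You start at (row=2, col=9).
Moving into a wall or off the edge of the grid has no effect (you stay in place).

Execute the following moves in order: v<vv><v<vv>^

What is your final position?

Start: (row=2, col=9)
  v (down): blocked, stay at (row=2, col=9)
  < (left): (row=2, col=9) -> (row=2, col=8)
  v (down): (row=2, col=8) -> (row=3, col=8)
  v (down): (row=3, col=8) -> (row=4, col=8)
  > (right): (row=4, col=8) -> (row=4, col=9)
  < (left): (row=4, col=9) -> (row=4, col=8)
  v (down): (row=4, col=8) -> (row=5, col=8)
  < (left): (row=5, col=8) -> (row=5, col=7)
  v (down): blocked, stay at (row=5, col=7)
  v (down): blocked, stay at (row=5, col=7)
  > (right): (row=5, col=7) -> (row=5, col=8)
  ^ (up): (row=5, col=8) -> (row=4, col=8)
Final: (row=4, col=8)

Answer: Final position: (row=4, col=8)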